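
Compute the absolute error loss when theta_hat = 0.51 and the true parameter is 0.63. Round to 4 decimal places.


L = |theta_hat - theta_true|
= |0.51 - 0.63| = 0.12

0.12


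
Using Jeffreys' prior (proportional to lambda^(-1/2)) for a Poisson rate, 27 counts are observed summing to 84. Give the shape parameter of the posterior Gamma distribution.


Conjugate update: Gamma(prior_shape + S, prior_rate + n).
Prior shape = 0.5, prior rate = 0.
Posterior shape = 0.5 + S = 0.5 + 84 = 84.5

84.5


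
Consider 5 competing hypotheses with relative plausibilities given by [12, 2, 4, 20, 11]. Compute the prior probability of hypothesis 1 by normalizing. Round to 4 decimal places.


Sum of weights = 12 + 2 + 4 + 20 + 11 = 49
Normalized prior for H1 = 12 / 49
= 0.2449

0.2449


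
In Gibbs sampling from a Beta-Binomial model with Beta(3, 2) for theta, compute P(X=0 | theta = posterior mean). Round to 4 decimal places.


Posterior mean = alpha/(alpha+beta) = 3/5 = 0.6
P(X=0|theta=mean) = 1 - theta = 0.4

0.4


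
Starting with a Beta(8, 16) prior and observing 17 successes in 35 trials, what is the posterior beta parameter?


Posterior beta = prior beta + failures
Failures = 35 - 17 = 18
beta_post = 16 + 18 = 34

34


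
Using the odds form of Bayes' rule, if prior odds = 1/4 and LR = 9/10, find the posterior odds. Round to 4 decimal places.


Bayes' rule in odds form: posterior odds = prior odds * LR
= (1 * 9) / (4 * 10)
= 9/40 = 0.225

0.225


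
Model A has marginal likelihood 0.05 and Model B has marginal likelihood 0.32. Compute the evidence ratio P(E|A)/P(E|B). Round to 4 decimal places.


Evidence ratio = P(E|A) / P(E|B)
= 0.05 / 0.32
= 0.1562

0.1562


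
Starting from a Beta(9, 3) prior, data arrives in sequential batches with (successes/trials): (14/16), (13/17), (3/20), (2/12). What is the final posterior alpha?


In sequential Bayesian updating, we sum all successes.
Total successes = 32
Final alpha = 9 + 32 = 41

41


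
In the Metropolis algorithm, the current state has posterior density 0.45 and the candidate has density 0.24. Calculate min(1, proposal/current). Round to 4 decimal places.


Ratio = 0.24/0.45 = 0.5333
Acceptance probability = min(1, 0.5333)
= 0.5333

0.5333


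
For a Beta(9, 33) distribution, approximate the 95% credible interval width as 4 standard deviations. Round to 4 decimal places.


Variance of Beta(a,b) = ab / ((a+b)^2 * (a+b+1))
= 9*33 / ((42)^2 * 43)
= 0.0039
SD = sqrt(0.0039) = 0.0626
Width = 4 * SD = 0.2503

0.2503


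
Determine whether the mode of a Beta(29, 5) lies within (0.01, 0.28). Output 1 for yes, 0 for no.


First find the mode: (a-1)/(a+b-2) = 0.875
Is 0.875 in (0.01, 0.28)? 0

0


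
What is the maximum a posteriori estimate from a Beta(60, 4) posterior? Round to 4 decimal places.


The MAP estimate equals the mode of the distribution.
Mode of Beta(a,b) = (a-1)/(a+b-2)
= 59/62
= 0.9516

0.9516


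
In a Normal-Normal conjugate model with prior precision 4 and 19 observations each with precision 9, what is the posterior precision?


Posterior precision = prior precision + n * observation precision
= 4 + 19 * 9
= 4 + 171 = 175

175


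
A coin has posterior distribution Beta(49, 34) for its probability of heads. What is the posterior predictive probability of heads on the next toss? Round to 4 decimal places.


Posterior predictive = E[theta] = alpha/(alpha+beta)
= 49/83
= 0.5904

0.5904


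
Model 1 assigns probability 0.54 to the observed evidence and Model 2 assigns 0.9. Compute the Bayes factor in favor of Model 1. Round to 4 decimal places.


BF = P(data|M1) / P(data|M2)
= 0.54 / 0.9 = 0.6

0.6


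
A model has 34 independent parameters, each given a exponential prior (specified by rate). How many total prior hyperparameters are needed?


Each exponential prior needs 1 hyperparameter (rate).
Total = 1 * 34 = 34

34


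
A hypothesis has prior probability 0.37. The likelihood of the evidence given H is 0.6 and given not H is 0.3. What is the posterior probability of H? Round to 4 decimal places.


Using Bayes' theorem:
P(E) = 0.37 * 0.6 + 0.63 * 0.3
P(E) = 0.411
P(H|E) = (0.37 * 0.6) / 0.411 = 0.5401

0.5401


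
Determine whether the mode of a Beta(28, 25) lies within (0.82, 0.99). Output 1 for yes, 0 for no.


First find the mode: (a-1)/(a+b-2) = 0.5294
Is 0.5294 in (0.82, 0.99)? 0

0


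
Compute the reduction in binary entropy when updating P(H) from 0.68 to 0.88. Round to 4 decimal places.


H_before = -p*log2(p) - (1-p)*log2(1-p) for p=0.68: 0.9044
H_after for p=0.88: 0.5294
Reduction = 0.9044 - 0.5294 = 0.375

0.375


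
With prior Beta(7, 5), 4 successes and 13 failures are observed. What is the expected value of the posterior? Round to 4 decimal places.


Posterior = Beta(11, 18)
E[theta] = alpha/(alpha+beta)
= 11/29 = 0.3793

0.3793


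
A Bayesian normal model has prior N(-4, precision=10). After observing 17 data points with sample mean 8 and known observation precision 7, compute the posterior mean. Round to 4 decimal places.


Posterior mean = (prior_precision * prior_mean + n * data_precision * data_mean) / (prior_precision + n * data_precision)
Numerator = 10*-4 + 17*7*8 = 912
Denominator = 10 + 17*7 = 129
Posterior mean = 7.0698

7.0698


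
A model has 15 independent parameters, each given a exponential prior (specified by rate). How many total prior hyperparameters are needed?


Each exponential prior needs 1 hyperparameter (rate).
Total = 1 * 15 = 15

15


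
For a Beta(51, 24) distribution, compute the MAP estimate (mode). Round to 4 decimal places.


MAP = mode = (a-1)/(a+b-2)
= (51-1)/(51+24-2)
= 50/73 = 0.6849

0.6849


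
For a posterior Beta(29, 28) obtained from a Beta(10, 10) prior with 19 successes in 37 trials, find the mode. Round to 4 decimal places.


Mode = (alpha - 1) / (alpha + beta - 2)
= 28 / 55
= 0.5091

0.5091


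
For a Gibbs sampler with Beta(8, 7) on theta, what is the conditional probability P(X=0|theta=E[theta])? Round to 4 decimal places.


E[theta] = 8/(8+7) = 0.5333
P(X=0|theta) = 1 - theta = 0.4667

0.4667


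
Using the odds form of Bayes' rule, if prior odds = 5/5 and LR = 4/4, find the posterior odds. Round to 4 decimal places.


Bayes' rule in odds form: posterior odds = prior odds * LR
= (5 * 4) / (5 * 4)
= 20/20 = 1.0

1.0


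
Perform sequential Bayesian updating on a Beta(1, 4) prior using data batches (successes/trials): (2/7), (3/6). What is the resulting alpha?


Accumulate successes: 5
Posterior alpha = prior alpha + sum of successes
= 1 + 5 = 6

6


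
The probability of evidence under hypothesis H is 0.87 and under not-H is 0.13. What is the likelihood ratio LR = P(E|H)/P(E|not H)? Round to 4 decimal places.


LR = 0.87 / 0.13
= 6.6923

6.6923


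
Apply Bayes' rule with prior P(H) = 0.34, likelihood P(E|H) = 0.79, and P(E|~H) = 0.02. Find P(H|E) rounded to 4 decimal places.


Step 1: Compute marginal P(E) = P(E|H)P(H) + P(E|~H)P(~H)
= 0.79*0.34 + 0.02*0.66 = 0.2818
Step 2: P(H|E) = P(E|H)P(H)/P(E) = 0.2686/0.2818
= 0.9532

0.9532


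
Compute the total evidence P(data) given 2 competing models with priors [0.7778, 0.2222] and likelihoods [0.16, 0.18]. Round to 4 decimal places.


Marginal likelihood = sum P(model_i) * P(data|model_i)
Model 1: 0.7778 * 0.16 = 0.1244
Model 2: 0.2222 * 0.18 = 0.04
Total = 0.1644

0.1644


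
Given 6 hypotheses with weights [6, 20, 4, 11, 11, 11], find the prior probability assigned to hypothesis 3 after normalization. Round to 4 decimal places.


To normalize, divide each weight by the sum of all weights.
Sum = 63
Prior(H3) = 4/63 = 0.0635

0.0635


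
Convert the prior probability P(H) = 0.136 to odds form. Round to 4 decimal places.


P(not H) = 1 - 0.136 = 0.864
Odds = 0.136 / 0.864 = 0.1574

0.1574


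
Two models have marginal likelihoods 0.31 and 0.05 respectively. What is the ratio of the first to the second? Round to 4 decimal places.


Evidence ratio = 0.31 / 0.05
= 6.2

6.2


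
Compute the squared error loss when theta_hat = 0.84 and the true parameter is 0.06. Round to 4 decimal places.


L = (theta_hat - theta_true)^2
= (0.84 - 0.06)^2
= 0.78^2 = 0.6084

0.6084


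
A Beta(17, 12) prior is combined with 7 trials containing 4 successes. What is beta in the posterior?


In conjugate updating:
beta_posterior = beta_prior + (n - k)
= 12 + (7 - 4)
= 12 + 3 = 15

15


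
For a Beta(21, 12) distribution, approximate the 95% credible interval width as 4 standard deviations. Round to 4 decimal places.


Variance of Beta(a,b) = ab / ((a+b)^2 * (a+b+1))
= 21*12 / ((33)^2 * 34)
= 0.0068
SD = sqrt(0.0068) = 0.0825
Width = 4 * SD = 0.33

0.33


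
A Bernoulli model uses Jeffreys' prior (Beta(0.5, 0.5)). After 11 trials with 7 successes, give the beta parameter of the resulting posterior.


Posterior = Beta(prior_alpha + successes, prior_beta + failures)
= Beta(0.5 + 7, 0.5 + 4)
Posterior beta = 0.5 + (n - k) = 0.5 + 4 = 4.5

4.5


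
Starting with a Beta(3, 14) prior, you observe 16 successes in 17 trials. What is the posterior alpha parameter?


For a Beta-Binomial conjugate model:
Posterior alpha = prior alpha + number of successes
= 3 + 16 = 19

19


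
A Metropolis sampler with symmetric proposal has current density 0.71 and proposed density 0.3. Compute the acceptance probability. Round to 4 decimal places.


For symmetric proposals, acceptance = min(1, pi(x*)/pi(x))
= min(1, 0.3/0.71)
= min(1, 0.4225) = 0.4225

0.4225


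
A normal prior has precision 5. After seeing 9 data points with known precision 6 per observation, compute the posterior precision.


In the conjugate normal model, precisions add:
tau_posterior = tau_prior + n * tau_data
= 5 + 9*6 = 59

59


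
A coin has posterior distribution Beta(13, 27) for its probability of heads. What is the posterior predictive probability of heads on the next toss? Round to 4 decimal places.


Posterior predictive = E[theta] = alpha/(alpha+beta)
= 13/40
= 0.325

0.325


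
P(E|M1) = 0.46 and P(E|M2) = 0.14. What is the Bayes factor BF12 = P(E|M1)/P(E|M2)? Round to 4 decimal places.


Bayes factor BF12 = P(E|M1) / P(E|M2)
= 0.46 / 0.14
= 3.2857

3.2857


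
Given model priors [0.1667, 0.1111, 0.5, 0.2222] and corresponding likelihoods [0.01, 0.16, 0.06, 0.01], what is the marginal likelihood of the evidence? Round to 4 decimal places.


P(E) = sum_i P(M_i) P(E|M_i)
= 0.0017 + 0.0178 + 0.03 + 0.0022
= 0.0517

0.0517


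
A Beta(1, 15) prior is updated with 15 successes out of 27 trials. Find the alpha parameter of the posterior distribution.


In the Beta-Binomial conjugate update:
alpha_post = alpha_prior + successes
= 1 + 15
= 16

16


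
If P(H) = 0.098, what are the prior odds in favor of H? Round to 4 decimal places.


Prior odds = P(H) / (1 - P(H))
= 0.098 / 0.902
= 0.1086

0.1086


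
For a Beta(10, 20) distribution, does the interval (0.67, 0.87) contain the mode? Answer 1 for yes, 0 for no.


Mode of Beta(a,b) = (a-1)/(a+b-2)
= (10-1)/(10+20-2) = 0.3214
Check: 0.67 <= 0.3214 <= 0.87?
Result: 0

0


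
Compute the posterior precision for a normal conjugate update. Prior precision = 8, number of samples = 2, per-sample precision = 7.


tau_post = tau_0 + n * tau
= 8 + 2 * 7 = 22

22


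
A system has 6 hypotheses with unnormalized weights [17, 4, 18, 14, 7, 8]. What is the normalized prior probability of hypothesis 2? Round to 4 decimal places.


The normalized prior is the weight divided by the total.
Total weight = 68
P(H2) = 4 / 68 = 0.0588

0.0588


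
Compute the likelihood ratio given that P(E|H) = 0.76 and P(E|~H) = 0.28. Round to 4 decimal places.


LR = P(E|H) / P(E|~H)
= 0.76 / 0.28 = 2.7143

2.7143


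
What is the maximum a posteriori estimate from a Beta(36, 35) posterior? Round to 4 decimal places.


The MAP estimate equals the mode of the distribution.
Mode of Beta(a,b) = (a-1)/(a+b-2)
= 35/69
= 0.5072

0.5072


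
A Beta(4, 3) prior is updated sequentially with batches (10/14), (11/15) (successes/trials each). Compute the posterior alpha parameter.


Sequential conjugate updating is equivalent to a single batch update.
Total successes across all batches = 21
alpha_posterior = alpha_prior + total_successes = 4 + 21
= 25

25


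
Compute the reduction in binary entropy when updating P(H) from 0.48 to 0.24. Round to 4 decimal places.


H_before = -p*log2(p) - (1-p)*log2(1-p) for p=0.48: 0.9988
H_after for p=0.24: 0.795
Reduction = 0.9988 - 0.795 = 0.2038

0.2038


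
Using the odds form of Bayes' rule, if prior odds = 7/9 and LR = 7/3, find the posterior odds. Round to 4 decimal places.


Bayes' rule in odds form: posterior odds = prior odds * LR
= (7 * 7) / (9 * 3)
= 49/27 = 1.8148

1.8148


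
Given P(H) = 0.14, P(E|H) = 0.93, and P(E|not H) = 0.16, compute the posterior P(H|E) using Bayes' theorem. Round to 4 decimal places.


By Bayes' theorem: P(H|E) = P(E|H)*P(H) / P(E)
P(E) = P(E|H)*P(H) + P(E|not H)*P(not H)
P(E) = 0.93*0.14 + 0.16*0.86 = 0.2678
P(H|E) = 0.93*0.14 / 0.2678 = 0.4862

0.4862


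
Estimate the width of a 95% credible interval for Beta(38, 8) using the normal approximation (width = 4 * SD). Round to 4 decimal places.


For Beta(a,b): Var = ab/((a+b)^2(a+b+1))
Var = 0.0031, SD = 0.0553
Approximate 95% CI width = 4 * 0.0553 = 0.2212

0.2212


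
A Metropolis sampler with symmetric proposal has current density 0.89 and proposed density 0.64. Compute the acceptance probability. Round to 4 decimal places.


For symmetric proposals, acceptance = min(1, pi(x*)/pi(x))
= min(1, 0.64/0.89)
= min(1, 0.7191) = 0.7191

0.7191


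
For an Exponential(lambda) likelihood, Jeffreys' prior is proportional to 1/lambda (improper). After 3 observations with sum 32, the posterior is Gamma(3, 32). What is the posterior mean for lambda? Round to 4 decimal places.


Posterior = Gamma(n, sum_x) = Gamma(3, 32)
Posterior mean = shape/rate = 3/32
= 0.0938

0.0938


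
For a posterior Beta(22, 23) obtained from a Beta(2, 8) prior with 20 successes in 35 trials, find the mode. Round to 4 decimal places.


Mode = (alpha - 1) / (alpha + beta - 2)
= 21 / 43
= 0.4884

0.4884


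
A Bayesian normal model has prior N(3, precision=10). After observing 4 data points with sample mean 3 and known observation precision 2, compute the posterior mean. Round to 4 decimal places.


Posterior mean = (prior_precision * prior_mean + n * data_precision * data_mean) / (prior_precision + n * data_precision)
Numerator = 10*3 + 4*2*3 = 54
Denominator = 10 + 4*2 = 18
Posterior mean = 3.0

3.0


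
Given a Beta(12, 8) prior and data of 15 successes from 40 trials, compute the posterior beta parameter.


Number of failures = 40 - 15 = 25
Posterior beta = 8 + 25 = 33

33


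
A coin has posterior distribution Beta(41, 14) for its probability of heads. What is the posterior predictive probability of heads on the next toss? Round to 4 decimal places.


Posterior predictive = E[theta] = alpha/(alpha+beta)
= 41/55
= 0.7455

0.7455


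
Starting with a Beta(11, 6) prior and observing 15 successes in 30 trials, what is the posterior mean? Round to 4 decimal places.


Posterior parameters: alpha = 11 + 15 = 26
beta = 6 + 15 = 21
Posterior mean = alpha / (alpha + beta) = 26 / 47
= 0.5532

0.5532


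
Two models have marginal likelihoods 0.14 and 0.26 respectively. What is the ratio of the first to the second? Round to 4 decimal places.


Evidence ratio = 0.14 / 0.26
= 0.5385

0.5385


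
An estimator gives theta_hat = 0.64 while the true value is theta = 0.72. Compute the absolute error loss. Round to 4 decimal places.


The absolute error loss is |theta_hat - theta|
= |0.64 - 0.72|
= 0.08

0.08


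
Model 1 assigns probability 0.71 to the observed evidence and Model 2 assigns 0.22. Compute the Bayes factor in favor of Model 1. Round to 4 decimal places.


BF = P(data|M1) / P(data|M2)
= 0.71 / 0.22 = 3.2273

3.2273


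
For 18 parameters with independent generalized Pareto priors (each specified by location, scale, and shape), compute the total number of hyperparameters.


A generalized Pareto prior has 3 hyperparameters per parameter.
Total = 18 * 3 = 54

54


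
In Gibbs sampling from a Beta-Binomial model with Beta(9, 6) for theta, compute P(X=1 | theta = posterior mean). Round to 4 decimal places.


Posterior mean = alpha/(alpha+beta) = 9/15 = 0.6
P(X=1|theta=mean) = theta = 0.6

0.6


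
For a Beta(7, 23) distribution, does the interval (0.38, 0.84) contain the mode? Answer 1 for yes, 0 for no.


Mode of Beta(a,b) = (a-1)/(a+b-2)
= (7-1)/(7+23-2) = 0.2143
Check: 0.38 <= 0.2143 <= 0.84?
Result: 0

0


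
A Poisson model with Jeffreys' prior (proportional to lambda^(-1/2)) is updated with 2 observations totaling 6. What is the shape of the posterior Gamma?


Posterior = Gamma(0.5 + S, n)
= Gamma(0.5 + 6, 2)
Posterior shape = 0.5 + S = 0.5 + 6 = 6.5

6.5


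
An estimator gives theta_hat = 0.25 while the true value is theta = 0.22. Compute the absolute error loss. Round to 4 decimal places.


The absolute error loss is |theta_hat - theta|
= |0.25 - 0.22|
= 0.03

0.03


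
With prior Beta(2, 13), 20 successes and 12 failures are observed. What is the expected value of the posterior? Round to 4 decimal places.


Posterior = Beta(22, 25)
E[theta] = alpha/(alpha+beta)
= 22/47 = 0.4681

0.4681


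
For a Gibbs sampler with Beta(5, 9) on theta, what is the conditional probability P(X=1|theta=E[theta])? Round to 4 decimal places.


E[theta] = 5/(5+9) = 0.3571
P(X=1|theta) = theta = 0.3571

0.3571


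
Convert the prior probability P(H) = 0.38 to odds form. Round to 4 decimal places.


P(not H) = 1 - 0.38 = 0.62
Odds = 0.38 / 0.62 = 0.6129

0.6129


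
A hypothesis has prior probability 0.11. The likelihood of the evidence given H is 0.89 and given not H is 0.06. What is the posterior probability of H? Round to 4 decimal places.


Using Bayes' theorem:
P(E) = 0.11 * 0.89 + 0.89 * 0.06
P(E) = 0.1513
P(H|E) = (0.11 * 0.89) / 0.1513 = 0.6471

0.6471


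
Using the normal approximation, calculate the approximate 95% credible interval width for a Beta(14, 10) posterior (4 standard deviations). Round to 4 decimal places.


Var(Beta) = 14*10/(24^2 * 25) = 0.0097
SD = 0.0986
Width ~ 4*SD = 0.3944

0.3944


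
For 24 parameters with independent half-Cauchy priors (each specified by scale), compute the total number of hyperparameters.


A half-Cauchy prior has 1 hyperparameter per parameter.
Total = 24 * 1 = 24

24


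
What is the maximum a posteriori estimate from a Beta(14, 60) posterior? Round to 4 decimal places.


The MAP estimate equals the mode of the distribution.
Mode of Beta(a,b) = (a-1)/(a+b-2)
= 13/72
= 0.1806

0.1806


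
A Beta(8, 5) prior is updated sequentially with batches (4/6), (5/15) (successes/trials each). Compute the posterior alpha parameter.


Sequential conjugate updating is equivalent to a single batch update.
Total successes across all batches = 9
alpha_posterior = alpha_prior + total_successes = 8 + 9
= 17

17


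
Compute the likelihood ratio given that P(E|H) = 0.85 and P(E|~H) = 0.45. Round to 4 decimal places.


LR = P(E|H) / P(E|~H)
= 0.85 / 0.45 = 1.8889

1.8889


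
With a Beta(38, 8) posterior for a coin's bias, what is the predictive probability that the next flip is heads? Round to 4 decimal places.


The predictive probability equals the posterior mean.
P(next = heads) = alpha / (alpha + beta)
= 38 / 46 = 0.8261

0.8261


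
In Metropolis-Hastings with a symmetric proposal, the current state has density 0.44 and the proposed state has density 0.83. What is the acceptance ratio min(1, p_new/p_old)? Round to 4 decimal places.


Ratio = p_new / p_old = 0.83 / 0.44 = 1.8864
Acceptance = min(1, 1.8864) = 1.0

1.0


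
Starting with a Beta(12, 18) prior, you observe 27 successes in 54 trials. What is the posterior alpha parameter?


For a Beta-Binomial conjugate model:
Posterior alpha = prior alpha + number of successes
= 12 + 27 = 39

39


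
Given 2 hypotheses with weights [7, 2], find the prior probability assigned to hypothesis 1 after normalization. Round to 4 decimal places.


To normalize, divide each weight by the sum of all weights.
Sum = 9
Prior(H1) = 7/9 = 0.7778

0.7778


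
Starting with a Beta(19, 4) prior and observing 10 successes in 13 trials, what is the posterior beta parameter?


Posterior beta = prior beta + failures
Failures = 13 - 10 = 3
beta_post = 4 + 3 = 7

7


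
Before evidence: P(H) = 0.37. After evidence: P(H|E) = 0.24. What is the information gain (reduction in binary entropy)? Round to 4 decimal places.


Prior entropy = 0.9507
Posterior entropy = 0.795
Information gain = 0.9507 - 0.795 = 0.1556

0.1556


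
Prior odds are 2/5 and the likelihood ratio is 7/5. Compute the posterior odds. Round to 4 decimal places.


Posterior odds = prior odds * likelihood ratio
= (2/5) * (7/5)
= 14 / 25
= 0.56

0.56


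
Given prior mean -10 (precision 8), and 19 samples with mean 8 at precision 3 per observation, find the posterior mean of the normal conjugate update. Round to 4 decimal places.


The posterior mean is a precision-weighted average of prior and data.
Post. prec. = 8 + 57 = 65
Post. mean = (-80 + 456)/65 = 376/65 = 5.7846

5.7846


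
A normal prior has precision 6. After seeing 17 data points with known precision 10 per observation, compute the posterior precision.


In the conjugate normal model, precisions add:
tau_posterior = tau_prior + n * tau_data
= 6 + 17*10 = 176

176


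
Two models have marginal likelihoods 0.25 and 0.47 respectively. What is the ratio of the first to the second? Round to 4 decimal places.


Evidence ratio = 0.25 / 0.47
= 0.5319

0.5319


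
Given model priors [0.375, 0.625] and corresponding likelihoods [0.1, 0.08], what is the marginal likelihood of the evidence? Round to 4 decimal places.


P(E) = sum_i P(M_i) P(E|M_i)
= 0.0375 + 0.05
= 0.0875

0.0875


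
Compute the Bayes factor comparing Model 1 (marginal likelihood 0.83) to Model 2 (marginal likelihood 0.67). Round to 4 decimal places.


BF12 = marginal likelihood of M1 / marginal likelihood of M2
= 0.83/0.67
= 1.2388

1.2388


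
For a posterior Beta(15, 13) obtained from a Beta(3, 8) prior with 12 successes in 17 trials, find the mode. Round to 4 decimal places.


Mode = (alpha - 1) / (alpha + beta - 2)
= 14 / 26
= 0.5385

0.5385


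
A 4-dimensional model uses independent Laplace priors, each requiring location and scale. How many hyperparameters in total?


Per parameter: 2 (location and scale).
Total = 4 * 2 = 8

8


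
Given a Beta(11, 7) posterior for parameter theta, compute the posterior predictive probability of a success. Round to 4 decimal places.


For a Beta-Bernoulli model, the predictive probability is the mean:
P(success) = 11/(11+7) = 11/18 = 0.6111

0.6111


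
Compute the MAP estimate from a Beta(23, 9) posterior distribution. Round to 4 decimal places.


MAP = mode of Beta distribution
= (alpha - 1)/(alpha + beta - 2)
= (23-1)/(23+9-2)
= 22/30 = 0.7333

0.7333


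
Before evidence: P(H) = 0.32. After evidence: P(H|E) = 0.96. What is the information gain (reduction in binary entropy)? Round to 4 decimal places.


Prior entropy = 0.9044
Posterior entropy = 0.2423
Information gain = 0.9044 - 0.2423 = 0.6621

0.6621


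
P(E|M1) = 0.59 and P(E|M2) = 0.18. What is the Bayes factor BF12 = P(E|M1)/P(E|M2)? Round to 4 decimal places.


Bayes factor BF12 = P(E|M1) / P(E|M2)
= 0.59 / 0.18
= 3.2778

3.2778


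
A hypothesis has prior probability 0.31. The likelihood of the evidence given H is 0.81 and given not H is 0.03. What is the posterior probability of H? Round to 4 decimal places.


Using Bayes' theorem:
P(E) = 0.31 * 0.81 + 0.69 * 0.03
P(E) = 0.2718
P(H|E) = (0.31 * 0.81) / 0.2718 = 0.9238

0.9238


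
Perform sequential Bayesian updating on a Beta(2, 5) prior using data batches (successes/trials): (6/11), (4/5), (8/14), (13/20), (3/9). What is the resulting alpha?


Accumulate successes: 34
Posterior alpha = prior alpha + sum of successes
= 2 + 34 = 36

36


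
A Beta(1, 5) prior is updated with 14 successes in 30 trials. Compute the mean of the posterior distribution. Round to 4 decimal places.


After update: Beta(15, 21)
Mean = 15 / (15 + 21) = 15 / 36
= 0.4167

0.4167


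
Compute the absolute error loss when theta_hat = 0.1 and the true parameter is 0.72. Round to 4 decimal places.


L = |theta_hat - theta_true|
= |0.1 - 0.72| = 0.62

0.62


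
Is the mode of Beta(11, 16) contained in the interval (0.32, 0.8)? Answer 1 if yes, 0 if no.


Mode = (a-1)/(a+b-2) = 10/25 = 0.4
Interval: (0.32, 0.8)
Contains mode? 1

1


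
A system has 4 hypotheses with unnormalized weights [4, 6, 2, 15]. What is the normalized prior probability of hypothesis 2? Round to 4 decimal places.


The normalized prior is the weight divided by the total.
Total weight = 27
P(H2) = 6 / 27 = 0.2222

0.2222


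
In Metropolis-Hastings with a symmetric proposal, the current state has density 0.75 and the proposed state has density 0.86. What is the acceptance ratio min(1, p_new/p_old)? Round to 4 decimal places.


Ratio = p_new / p_old = 0.86 / 0.75 = 1.1467
Acceptance = min(1, 1.1467) = 1.0

1.0


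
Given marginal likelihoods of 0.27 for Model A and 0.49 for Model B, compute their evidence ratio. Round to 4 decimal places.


Ratio = ML(A) / ML(B) = 0.27/0.49
= 0.551

0.551


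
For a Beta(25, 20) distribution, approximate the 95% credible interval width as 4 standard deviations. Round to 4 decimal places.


Variance of Beta(a,b) = ab / ((a+b)^2 * (a+b+1))
= 25*20 / ((45)^2 * 46)
= 0.0054
SD = sqrt(0.0054) = 0.0733
Width = 4 * SD = 0.2931

0.2931


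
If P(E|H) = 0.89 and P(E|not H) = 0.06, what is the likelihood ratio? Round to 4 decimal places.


Likelihood ratio = P(E|H) / P(E|not H)
= 0.89 / 0.06
= 14.8333

14.8333


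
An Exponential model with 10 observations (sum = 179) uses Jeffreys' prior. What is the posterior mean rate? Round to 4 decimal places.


Posterior Gamma(10, 179)
E[lambda] = 10/179 = 0.0559

0.0559


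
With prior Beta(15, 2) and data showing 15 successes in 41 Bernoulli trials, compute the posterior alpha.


Conjugate update: alpha_posterior = alpha_prior + k
= 15 + 15 = 30

30


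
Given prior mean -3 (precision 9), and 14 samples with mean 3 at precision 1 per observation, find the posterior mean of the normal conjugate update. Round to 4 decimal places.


The posterior mean is a precision-weighted average of prior and data.
Post. prec. = 9 + 14 = 23
Post. mean = (-27 + 42)/23 = 15/23 = 0.6522

0.6522


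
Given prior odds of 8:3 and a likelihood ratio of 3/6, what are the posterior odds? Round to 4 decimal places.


Posterior odds = prior odds * LR
Prior odds = 8/3 = 2.6667
LR = 3/6 = 0.5
Posterior odds = 2.6667 * 0.5 = 1.3333

1.3333


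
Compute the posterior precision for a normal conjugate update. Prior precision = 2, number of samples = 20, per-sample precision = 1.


tau_post = tau_0 + n * tau
= 2 + 20 * 1 = 22

22


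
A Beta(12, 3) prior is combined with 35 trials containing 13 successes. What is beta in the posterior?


In conjugate updating:
beta_posterior = beta_prior + (n - k)
= 3 + (35 - 13)
= 3 + 22 = 25

25


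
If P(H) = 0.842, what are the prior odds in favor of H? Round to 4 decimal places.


Prior odds = P(H) / (1 - P(H))
= 0.842 / 0.158
= 5.3291

5.3291


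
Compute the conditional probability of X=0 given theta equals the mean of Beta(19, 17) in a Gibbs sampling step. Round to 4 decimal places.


Mean of Beta(19, 17) = 0.5278
P(X=0 | theta=0.5278) = 0.4722

0.4722


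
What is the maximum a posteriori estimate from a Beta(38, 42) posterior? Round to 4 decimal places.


The MAP estimate equals the mode of the distribution.
Mode of Beta(a,b) = (a-1)/(a+b-2)
= 37/78
= 0.4744

0.4744


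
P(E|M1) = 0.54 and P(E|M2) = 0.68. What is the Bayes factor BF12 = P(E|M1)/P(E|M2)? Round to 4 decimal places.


Bayes factor BF12 = P(E|M1) / P(E|M2)
= 0.54 / 0.68
= 0.7941

0.7941


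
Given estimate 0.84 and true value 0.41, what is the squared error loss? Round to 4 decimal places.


Squared error = (estimate - true)^2
Difference = 0.43
Loss = 0.43^2 = 0.1849

0.1849


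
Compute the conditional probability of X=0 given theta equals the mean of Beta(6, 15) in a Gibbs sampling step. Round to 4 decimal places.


Mean of Beta(6, 15) = 0.2857
P(X=0 | theta=0.2857) = 0.7143

0.7143


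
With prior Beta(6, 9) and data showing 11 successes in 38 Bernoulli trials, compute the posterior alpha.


Conjugate update: alpha_posterior = alpha_prior + k
= 6 + 11 = 17

17


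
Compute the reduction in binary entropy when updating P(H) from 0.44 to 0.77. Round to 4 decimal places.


H_before = -p*log2(p) - (1-p)*log2(1-p) for p=0.44: 0.9896
H_after for p=0.77: 0.778
Reduction = 0.9896 - 0.778 = 0.2116

0.2116


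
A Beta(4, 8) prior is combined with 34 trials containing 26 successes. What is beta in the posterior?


In conjugate updating:
beta_posterior = beta_prior + (n - k)
= 8 + (34 - 26)
= 8 + 8 = 16

16


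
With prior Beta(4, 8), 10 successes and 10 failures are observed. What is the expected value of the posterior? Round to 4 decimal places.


Posterior = Beta(14, 18)
E[theta] = alpha/(alpha+beta)
= 14/32 = 0.4375

0.4375


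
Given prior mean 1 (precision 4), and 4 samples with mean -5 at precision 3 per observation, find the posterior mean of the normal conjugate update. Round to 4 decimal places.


The posterior mean is a precision-weighted average of prior and data.
Post. prec. = 4 + 12 = 16
Post. mean = (4 + -60)/16 = -56/16 = -3.5

-3.5


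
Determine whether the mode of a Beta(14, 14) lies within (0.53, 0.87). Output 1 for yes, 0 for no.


First find the mode: (a-1)/(a+b-2) = 0.5
Is 0.5 in (0.53, 0.87)? 0

0


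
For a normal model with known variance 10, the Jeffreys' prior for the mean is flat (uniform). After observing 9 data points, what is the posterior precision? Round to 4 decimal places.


Jeffreys' prior for normal mean (known variance) is flat.
Prior precision = 0.
Posterior precision = prior_prec + n/sigma^2 = 0 + 9/10
= 0.9

0.9


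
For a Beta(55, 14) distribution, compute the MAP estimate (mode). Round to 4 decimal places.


MAP = mode = (a-1)/(a+b-2)
= (55-1)/(55+14-2)
= 54/67 = 0.806

0.806


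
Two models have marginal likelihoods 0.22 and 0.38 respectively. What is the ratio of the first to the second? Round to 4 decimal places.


Evidence ratio = 0.22 / 0.38
= 0.5789

0.5789


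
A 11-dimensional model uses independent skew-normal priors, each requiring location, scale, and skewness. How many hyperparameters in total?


Per parameter: 3 (location, scale, and skewness).
Total = 11 * 3 = 33

33


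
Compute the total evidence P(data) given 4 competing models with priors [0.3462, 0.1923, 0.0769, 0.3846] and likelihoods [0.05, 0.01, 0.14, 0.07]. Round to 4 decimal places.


Marginal likelihood = sum P(model_i) * P(data|model_i)
Model 1: 0.3462 * 0.05 = 0.0173
Model 2: 0.1923 * 0.01 = 0.0019
Model 3: 0.0769 * 0.14 = 0.0108
Model 4: 0.3846 * 0.07 = 0.0269
Total = 0.0569

0.0569


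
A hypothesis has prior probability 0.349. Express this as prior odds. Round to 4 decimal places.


Odds = P(H) / P(not H) = 0.349 / 0.651
= 0.5361

0.5361


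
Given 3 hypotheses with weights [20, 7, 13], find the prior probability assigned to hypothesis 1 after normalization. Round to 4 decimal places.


To normalize, divide each weight by the sum of all weights.
Sum = 40
Prior(H1) = 20/40 = 0.5

0.5


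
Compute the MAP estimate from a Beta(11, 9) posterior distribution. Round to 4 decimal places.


MAP = mode of Beta distribution
= (alpha - 1)/(alpha + beta - 2)
= (11-1)/(11+9-2)
= 10/18 = 0.5556

0.5556


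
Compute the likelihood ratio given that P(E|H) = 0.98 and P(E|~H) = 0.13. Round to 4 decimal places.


LR = P(E|H) / P(E|~H)
= 0.98 / 0.13 = 7.5385

7.5385


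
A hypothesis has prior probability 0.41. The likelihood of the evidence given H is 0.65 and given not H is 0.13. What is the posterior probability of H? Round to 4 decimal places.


Using Bayes' theorem:
P(E) = 0.41 * 0.65 + 0.59 * 0.13
P(E) = 0.3432
P(H|E) = (0.41 * 0.65) / 0.3432 = 0.7765

0.7765


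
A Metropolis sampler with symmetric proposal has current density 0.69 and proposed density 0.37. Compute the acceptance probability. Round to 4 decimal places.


For symmetric proposals, acceptance = min(1, pi(x*)/pi(x))
= min(1, 0.37/0.69)
= min(1, 0.5362) = 0.5362

0.5362


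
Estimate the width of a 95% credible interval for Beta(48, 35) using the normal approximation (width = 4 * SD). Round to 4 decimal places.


For Beta(a,b): Var = ab/((a+b)^2(a+b+1))
Var = 0.0029, SD = 0.0539
Approximate 95% CI width = 4 * 0.0539 = 0.2155

0.2155


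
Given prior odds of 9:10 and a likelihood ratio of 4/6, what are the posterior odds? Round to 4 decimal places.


Posterior odds = prior odds * LR
Prior odds = 9/10 = 0.9
LR = 4/6 = 0.6667
Posterior odds = 0.9 * 0.6667 = 0.6

0.6


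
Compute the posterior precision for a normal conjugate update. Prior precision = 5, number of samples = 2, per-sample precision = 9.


tau_post = tau_0 + n * tau
= 5 + 2 * 9 = 23

23


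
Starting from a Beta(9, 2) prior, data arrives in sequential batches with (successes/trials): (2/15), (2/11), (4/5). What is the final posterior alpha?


In sequential Bayesian updating, we sum all successes.
Total successes = 8
Final alpha = 9 + 8 = 17

17


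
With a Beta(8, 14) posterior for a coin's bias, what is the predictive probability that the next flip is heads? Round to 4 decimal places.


The predictive probability equals the posterior mean.
P(next = heads) = alpha / (alpha + beta)
= 8 / 22 = 0.3636

0.3636


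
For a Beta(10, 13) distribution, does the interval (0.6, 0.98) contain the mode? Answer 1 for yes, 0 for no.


Mode of Beta(a,b) = (a-1)/(a+b-2)
= (10-1)/(10+13-2) = 0.4286
Check: 0.6 <= 0.4286 <= 0.98?
Result: 0

0


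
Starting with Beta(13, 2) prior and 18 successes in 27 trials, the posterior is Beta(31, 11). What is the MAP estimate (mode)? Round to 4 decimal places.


The mode of Beta(a, b) when a > 1 and b > 1 is (a-1)/(a+b-2)
= (31 - 1) / (31 + 11 - 2)
= 30 / 40
= 0.75

0.75


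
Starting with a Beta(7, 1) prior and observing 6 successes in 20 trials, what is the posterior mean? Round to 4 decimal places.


Posterior parameters: alpha = 7 + 6 = 13
beta = 1 + 14 = 15
Posterior mean = alpha / (alpha + beta) = 13 / 28
= 0.4643

0.4643


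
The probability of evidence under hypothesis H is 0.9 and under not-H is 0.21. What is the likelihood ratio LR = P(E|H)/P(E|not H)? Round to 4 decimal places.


LR = 0.9 / 0.21
= 4.2857

4.2857


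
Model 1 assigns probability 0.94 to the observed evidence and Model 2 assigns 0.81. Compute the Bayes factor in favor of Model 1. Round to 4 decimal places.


BF = P(data|M1) / P(data|M2)
= 0.94 / 0.81 = 1.1605

1.1605


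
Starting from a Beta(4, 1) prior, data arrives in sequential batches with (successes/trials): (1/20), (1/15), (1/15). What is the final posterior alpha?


In sequential Bayesian updating, we sum all successes.
Total successes = 3
Final alpha = 4 + 3 = 7

7


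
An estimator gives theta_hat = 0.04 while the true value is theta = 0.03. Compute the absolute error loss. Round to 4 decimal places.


The absolute error loss is |theta_hat - theta|
= |0.04 - 0.03|
= 0.01

0.01


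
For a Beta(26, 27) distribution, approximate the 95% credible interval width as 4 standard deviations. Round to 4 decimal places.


Variance of Beta(a,b) = ab / ((a+b)^2 * (a+b+1))
= 26*27 / ((53)^2 * 54)
= 0.0046
SD = sqrt(0.0046) = 0.068
Width = 4 * SD = 0.2721

0.2721


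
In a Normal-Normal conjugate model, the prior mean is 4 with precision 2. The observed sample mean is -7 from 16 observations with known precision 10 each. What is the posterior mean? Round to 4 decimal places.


Posterior precision = tau0 + n*tau = 2 + 16*10 = 162
Posterior mean = (tau0*mu0 + n*tau*xbar) / posterior_precision
= (2*4 + 16*10*-7) / 162
= -1112 / 162 = -6.8642

-6.8642


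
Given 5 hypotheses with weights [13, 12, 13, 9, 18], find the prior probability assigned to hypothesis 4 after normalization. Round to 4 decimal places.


To normalize, divide each weight by the sum of all weights.
Sum = 65
Prior(H4) = 9/65 = 0.1385

0.1385


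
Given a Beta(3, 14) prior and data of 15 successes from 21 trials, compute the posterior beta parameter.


Number of failures = 21 - 15 = 6
Posterior beta = 14 + 6 = 20

20


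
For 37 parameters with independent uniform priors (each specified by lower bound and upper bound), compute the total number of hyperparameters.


A uniform prior has 2 hyperparameters per parameter.
Total = 37 * 2 = 74

74


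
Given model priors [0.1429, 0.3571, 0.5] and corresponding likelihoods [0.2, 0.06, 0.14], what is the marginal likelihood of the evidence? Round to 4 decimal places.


P(E) = sum_i P(M_i) P(E|M_i)
= 0.0286 + 0.0214 + 0.07
= 0.12

0.12


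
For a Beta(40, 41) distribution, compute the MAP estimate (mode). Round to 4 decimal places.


MAP = mode = (a-1)/(a+b-2)
= (40-1)/(40+41-2)
= 39/79 = 0.4937

0.4937


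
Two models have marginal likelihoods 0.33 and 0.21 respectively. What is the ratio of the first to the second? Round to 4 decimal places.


Evidence ratio = 0.33 / 0.21
= 1.5714

1.5714


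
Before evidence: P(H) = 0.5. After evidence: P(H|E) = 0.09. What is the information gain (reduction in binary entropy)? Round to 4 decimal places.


Prior entropy = 1.0
Posterior entropy = 0.4365
Information gain = 1.0 - 0.4365 = 0.5635

0.5635


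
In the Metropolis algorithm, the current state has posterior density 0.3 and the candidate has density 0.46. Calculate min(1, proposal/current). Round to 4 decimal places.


Ratio = 0.46/0.3 = 1.5333
Acceptance probability = min(1, 1.5333)
= 1.0

1.0


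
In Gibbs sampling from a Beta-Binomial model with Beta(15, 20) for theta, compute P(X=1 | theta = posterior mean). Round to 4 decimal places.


Posterior mean = alpha/(alpha+beta) = 15/35 = 0.4286
P(X=1|theta=mean) = theta = 0.4286

0.4286


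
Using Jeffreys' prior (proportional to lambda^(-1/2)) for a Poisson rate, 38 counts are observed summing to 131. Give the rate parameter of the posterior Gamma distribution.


Conjugate update: Gamma(prior_shape + S, prior_rate + n).
Prior shape = 0.5, prior rate = 0.
Posterior rate = 0 + n = 38

38.0


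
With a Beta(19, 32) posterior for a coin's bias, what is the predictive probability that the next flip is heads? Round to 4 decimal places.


The predictive probability equals the posterior mean.
P(next = heads) = alpha / (alpha + beta)
= 19 / 51 = 0.3725

0.3725


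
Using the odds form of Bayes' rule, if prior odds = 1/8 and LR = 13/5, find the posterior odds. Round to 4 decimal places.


Bayes' rule in odds form: posterior odds = prior odds * LR
= (1 * 13) / (8 * 5)
= 13/40 = 0.325

0.325


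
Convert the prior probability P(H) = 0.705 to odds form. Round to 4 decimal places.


P(not H) = 1 - 0.705 = 0.295
Odds = 0.705 / 0.295 = 2.3898

2.3898


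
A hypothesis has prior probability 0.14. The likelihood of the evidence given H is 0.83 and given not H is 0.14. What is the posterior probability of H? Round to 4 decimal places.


Using Bayes' theorem:
P(E) = 0.14 * 0.83 + 0.86 * 0.14
P(E) = 0.2366
P(H|E) = (0.14 * 0.83) / 0.2366 = 0.4911

0.4911
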